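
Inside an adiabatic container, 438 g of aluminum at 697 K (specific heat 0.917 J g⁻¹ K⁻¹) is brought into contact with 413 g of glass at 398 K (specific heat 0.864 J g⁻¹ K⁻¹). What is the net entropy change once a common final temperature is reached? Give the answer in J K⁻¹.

ΔS_total = 29 J/K

Energy balance: T_f = (m₁c₁T₁ + m₂c₂T₂)/(m₁c₁ + m₂c₂) = 556.33 K.
ΔS₁ = m₁c₁ ln(T_f/T₁) = 401.646 × ln(556.33/697) = -90.54 J/K.
ΔS₂ = m₂c₂ ln(T_f/T₂) = 356.832 × ln(556.33/398) = 119.5 J/K.
ΔS_total = -90.54 + 119.5 = 29 J/K.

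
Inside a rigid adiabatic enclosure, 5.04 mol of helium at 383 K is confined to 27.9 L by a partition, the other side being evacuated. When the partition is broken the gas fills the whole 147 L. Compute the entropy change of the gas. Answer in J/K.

No heat is exchanged and no work is done, so the ideal-gas temperature stays constant.
Entropy is a state function; using a reversible isothermal path, ΔS_gas = nR ln(V₂/V₁) = 5.04 × 8.314 × ln(147/27.9) = 69.6 J/K.

ΔS_gas = 69.6 J/K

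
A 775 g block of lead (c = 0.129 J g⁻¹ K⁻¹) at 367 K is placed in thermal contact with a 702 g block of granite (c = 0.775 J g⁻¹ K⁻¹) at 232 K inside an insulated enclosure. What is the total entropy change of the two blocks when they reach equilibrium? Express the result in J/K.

ΔS_total = 9.84 J/K

Energy balance: T_f = (m₁c₁T₁ + m₂c₂T₂)/(m₁c₁ + m₂c₂) = 252.96 K.
ΔS₁ = m₁c₁ ln(T_f/T₁) = 99.975 × ln(252.96/367) = -37.21 J/K.
ΔS₂ = m₂c₂ ln(T_f/T₂) = 544.05 × ln(252.96/232) = 47.05 J/K.
ΔS_total = -37.21 + 47.05 = 9.84 J/K.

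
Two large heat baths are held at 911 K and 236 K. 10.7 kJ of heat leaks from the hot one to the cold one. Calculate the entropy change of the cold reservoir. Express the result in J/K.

The cold reservoir gains heat Q, so ΔS_cold = +Q/T_C = 10700/236 = 45.3 J/K.

ΔS_cold = 45.3 J/K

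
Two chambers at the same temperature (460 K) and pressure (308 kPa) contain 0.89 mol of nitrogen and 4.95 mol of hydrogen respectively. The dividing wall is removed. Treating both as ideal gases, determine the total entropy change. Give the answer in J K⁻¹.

ΔS_mix = 20.7 J/K

Mole fractions: x_A = 0.89/5.84 = 0.152, x_B = 0.848.
ΔS_mix = −R(n_A ln x_A + n_B ln x_B) = −8.314 × (0.89 ln 0.152 + 4.95 ln 0.848) = 20.7 J/K.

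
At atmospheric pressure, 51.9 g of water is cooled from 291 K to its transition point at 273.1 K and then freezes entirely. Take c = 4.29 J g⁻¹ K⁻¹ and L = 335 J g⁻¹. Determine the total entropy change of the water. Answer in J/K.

Cooling step: ΔS₁ = m c ln(T_tr/T_i) = 51.9 × 4.29 × ln(273.1/291) = -14.14 J/K.
Phase change: ΔS₂ = −mL/T_tr = −51.9 × 335 / 273.1 = -63.66 J/K.
ΔS_total = (-14.14) + (-63.66) = -77.8 J/K.

ΔS = -77.8 J/K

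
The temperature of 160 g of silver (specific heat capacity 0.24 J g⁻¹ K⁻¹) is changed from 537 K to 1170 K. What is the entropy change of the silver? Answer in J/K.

ΔS = ∫dQ_rev/T = m c ln(T₂/T₁) = 160 × 0.24 × ln(1170/537) = 29.9 J/K.

ΔS = 29.9 J/K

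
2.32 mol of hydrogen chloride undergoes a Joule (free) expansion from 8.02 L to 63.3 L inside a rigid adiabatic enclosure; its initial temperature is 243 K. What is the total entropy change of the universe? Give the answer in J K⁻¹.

ΔS_universe = 39.8 J/K

For an ideal gas in free expansion Q = 0 and W = 0, so T is unchanged.
Entropy is a state function; using a reversible isothermal path, ΔS_gas = nR ln(V₂/V₁) = 2.32 × 8.314 × ln(63.3/8.02) = 39.8 J/K.
The insulated surroundings exchange no heat, so ΔS_surr = 0 and ΔS_universe = ΔS_gas.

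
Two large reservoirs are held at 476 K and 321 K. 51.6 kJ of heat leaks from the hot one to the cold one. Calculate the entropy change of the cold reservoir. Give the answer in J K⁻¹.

The cold reservoir gains heat Q, so ΔS_cold = +Q/T_C = 51600/321 = 161 J/K.

ΔS_cold = 161 J/K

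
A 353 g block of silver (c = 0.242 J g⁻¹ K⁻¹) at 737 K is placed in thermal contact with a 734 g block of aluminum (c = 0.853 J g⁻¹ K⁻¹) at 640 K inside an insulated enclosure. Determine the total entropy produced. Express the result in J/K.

ΔS_total = 0.776 J/K

Energy balance: T_f = (m₁c₁T₁ + m₂c₂T₂)/(m₁c₁ + m₂c₂) = 651.65 K.
ΔS₁ = m₁c₁ ln(T_f/T₁) = 85.426 × ln(651.65/737) = -10.515 J/K.
ΔS₂ = m₂c₂ ln(T_f/T₂) = 626.102 × ln(651.65/640) = 11.291 J/K.
ΔS_total = -10.515 + 11.291 = 0.776 J/K.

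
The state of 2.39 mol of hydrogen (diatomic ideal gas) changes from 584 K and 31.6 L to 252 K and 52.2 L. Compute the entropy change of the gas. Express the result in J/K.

Entropy is a state function: ΔS = nC_V ln(T₂/T₁) + nR ln(V₂/V₁), with C_V = 5R/2 = 20.79 J mol⁻¹ K⁻¹ for a diatomic ideal gas.
ΔS = 2.39 × [20.79 × ln(252/584) + 8.314 × ln(52.2/31.6)] = -31.8 J/K.

ΔS = -31.8 J/K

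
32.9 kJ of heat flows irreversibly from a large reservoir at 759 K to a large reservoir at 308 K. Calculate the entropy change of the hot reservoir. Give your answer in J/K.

ΔS_hot = -43.3 J/K

The hot reservoir loses heat Q, so ΔS_hot = −Q/T_H = −32900/759 = -43.3 J/K.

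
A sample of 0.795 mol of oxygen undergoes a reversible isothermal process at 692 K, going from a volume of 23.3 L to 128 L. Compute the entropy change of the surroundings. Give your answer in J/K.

For an isothermal ideal gas ΔS_gas = nR ln(V₂/V₁) = 0.795 × 8.314 × ln(128/23.3) = 11.3 J/K.
The process is reversible, so ΔS_surr = −ΔS_gas = -11.3 J/K and ΔS_universe = 0.

ΔS_surr = -11.3 J/K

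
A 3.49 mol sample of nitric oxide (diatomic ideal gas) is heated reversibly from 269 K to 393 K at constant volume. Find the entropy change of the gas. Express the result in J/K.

At constant volume, ΔS = nC_V ln(T₂/T₁) with C_V = 5R/2 = 20.79 J mol⁻¹ K⁻¹.
ΔS = 3.49 × 20.79 × ln(393/269) = 27.5 J/K.

ΔS = 27.5 J/K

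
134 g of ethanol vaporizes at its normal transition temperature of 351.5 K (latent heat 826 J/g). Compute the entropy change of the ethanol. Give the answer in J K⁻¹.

ΔS = 315 J/K

Heat absorbed by the substance: Q = mL = 134 × 826 = 110684 J.
At constant T, ΔS = Q_rev/T = 110684 / 351.5 = 315 J/K.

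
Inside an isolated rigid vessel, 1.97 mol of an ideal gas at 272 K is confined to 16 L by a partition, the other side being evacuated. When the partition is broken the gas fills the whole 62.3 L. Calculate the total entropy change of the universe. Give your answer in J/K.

For an ideal gas in free expansion Q = 0 and W = 0, so T is unchanged.
Entropy is a state function; using a reversible isothermal path, ΔS_gas = nR ln(V₂/V₁) = 1.97 × 8.314 × ln(62.3/16) = 22.3 J/K.
The insulated surroundings exchange no heat, so ΔS_surr = 0 and ΔS_universe = ΔS_gas.

ΔS_universe = 22.3 J/K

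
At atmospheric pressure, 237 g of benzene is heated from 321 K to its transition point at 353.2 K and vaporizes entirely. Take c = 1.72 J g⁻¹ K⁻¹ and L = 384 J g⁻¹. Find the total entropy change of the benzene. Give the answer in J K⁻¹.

Warming step: ΔS₁ = m c ln(T_tr/T_i) = 237 × 1.72 × ln(353.2/321) = 38.97 J/K.
Phase change: ΔS₂ = +mL/T_tr = 237 × 384 / 353.2 = 257.7 J/K.
ΔS_total = (38.97) + (257.7) = 297 J/K.

ΔS = 297 J/K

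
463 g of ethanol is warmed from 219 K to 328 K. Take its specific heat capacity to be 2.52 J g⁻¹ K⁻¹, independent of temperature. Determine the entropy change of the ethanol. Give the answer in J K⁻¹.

ΔS = 471 J/K

ΔS = ∫dQ_rev/T = m c ln(T₂/T₁) = 463 × 2.52 × ln(328/219) = 471 J/K.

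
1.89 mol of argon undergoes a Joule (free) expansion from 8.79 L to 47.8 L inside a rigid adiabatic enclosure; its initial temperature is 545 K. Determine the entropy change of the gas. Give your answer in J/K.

ΔS_gas = 26.6 J/K

No heat is exchanged and no work is done, so the ideal-gas temperature stays constant.
Entropy is a state function; using a reversible isothermal path, ΔS_gas = nR ln(V₂/V₁) = 1.89 × 8.314 × ln(47.8/8.79) = 26.6 J/K.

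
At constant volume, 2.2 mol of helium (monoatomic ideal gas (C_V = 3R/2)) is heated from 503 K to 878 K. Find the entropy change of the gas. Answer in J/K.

At constant volume, ΔS = nC_V ln(T₂/T₁) with C_V = 3R/2 = 12.47 J mol⁻¹ K⁻¹.
ΔS = 2.2 × 12.47 × ln(878/503) = 15.3 J/K.

ΔS = 15.3 J/K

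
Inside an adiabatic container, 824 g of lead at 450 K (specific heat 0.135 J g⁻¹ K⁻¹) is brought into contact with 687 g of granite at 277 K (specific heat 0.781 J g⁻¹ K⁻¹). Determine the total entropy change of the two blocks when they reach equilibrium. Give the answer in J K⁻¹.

Energy balance: T_f = (m₁c₁T₁ + m₂c₂T₂)/(m₁c₁ + m₂c₂) = 306.71 K.
ΔS₁ = m₁c₁ ln(T_f/T₁) = 111.24 × ln(306.71/450) = -42.64 J/K.
ΔS₂ = m₂c₂ ln(T_f/T₂) = 536.547 × ln(306.71/277) = 54.66 J/K.
ΔS_total = -42.64 + 54.66 = 12 J/K.

ΔS_total = 12 J/K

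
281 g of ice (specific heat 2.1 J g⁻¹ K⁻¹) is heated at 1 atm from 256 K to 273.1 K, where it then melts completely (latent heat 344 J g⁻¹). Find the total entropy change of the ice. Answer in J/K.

Warming step: ΔS₁ = m c ln(T_tr/T_i) = 281 × 2.1 × ln(273.1/256) = 38.16 J/K.
Phase change: ΔS₂ = +mL/T_tr = 281 × 344 / 273.1 = 354 J/K.
ΔS_total = (38.16) + (354) = 392 J/K.

ΔS = 392 J/K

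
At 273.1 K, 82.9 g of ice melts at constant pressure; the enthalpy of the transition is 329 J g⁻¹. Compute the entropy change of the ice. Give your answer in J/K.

Heat absorbed by the substance: Q = mL = 82.9 × 329 = 27274.1 J.
At constant T, ΔS = Q_rev/T = 27274.1 / 273.1 = 99.9 J/K.

ΔS = 99.9 J/K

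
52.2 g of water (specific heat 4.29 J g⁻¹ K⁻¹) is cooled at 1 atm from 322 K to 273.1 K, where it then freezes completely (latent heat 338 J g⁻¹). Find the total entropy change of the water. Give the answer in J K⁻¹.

Cooling step: ΔS₁ = m c ln(T_tr/T_i) = 52.2 × 4.29 × ln(273.1/322) = -36.89 J/K.
Phase change: ΔS₂ = −mL/T_tr = −52.2 × 338 / 273.1 = -64.6 J/K.
ΔS_total = (-36.89) + (-64.6) = -101 J/K.

ΔS = -101 J/K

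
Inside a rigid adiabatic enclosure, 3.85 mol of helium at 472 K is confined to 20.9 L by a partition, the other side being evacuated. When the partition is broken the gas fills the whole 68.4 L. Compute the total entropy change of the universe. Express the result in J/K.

ΔS_universe = 38 J/K

No heat is exchanged and no work is done, so the ideal-gas temperature stays constant.
Entropy is a state function; using a reversible isothermal path, ΔS_gas = nR ln(V₂/V₁) = 3.85 × 8.314 × ln(68.4/20.9) = 38 J/K.
The insulated surroundings exchange no heat, so ΔS_surr = 0 and ΔS_universe = ΔS_gas.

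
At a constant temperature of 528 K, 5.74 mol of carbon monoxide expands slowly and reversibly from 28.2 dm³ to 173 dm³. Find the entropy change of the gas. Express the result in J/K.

ΔS_gas = 86.6 J/K

For an isothermal ideal gas ΔS_gas = nR ln(V₂/V₁) = 5.74 × 8.314 × ln(173/28.2) = 86.6 J/K.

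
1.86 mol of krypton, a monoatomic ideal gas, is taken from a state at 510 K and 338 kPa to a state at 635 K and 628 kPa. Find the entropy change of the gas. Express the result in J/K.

ΔS = nC_p ln(T₂/T₁) − nR ln(P₂/P₁), with C_p = 5R/2 = 20.79 J mol⁻¹ K⁻¹ for a monoatomic ideal gas.
ΔS = 1.86 × [20.79 × ln(635/510) − 8.314 × ln(628/338)] = -1.11 J/K.

ΔS = -1.11 J/K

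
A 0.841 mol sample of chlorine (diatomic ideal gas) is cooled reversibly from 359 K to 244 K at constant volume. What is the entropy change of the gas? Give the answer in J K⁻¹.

At constant volume, ΔS = nC_V ln(T₂/T₁) with C_V = 5R/2 = 20.79 J mol⁻¹ K⁻¹.
ΔS = 0.841 × 20.79 × ln(244/359) = -6.75 J/K.

ΔS = -6.75 J/K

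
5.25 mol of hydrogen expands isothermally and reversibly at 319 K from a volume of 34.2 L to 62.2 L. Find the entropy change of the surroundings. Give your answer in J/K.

ΔS_surr = -26.1 J/K

For an isothermal ideal gas ΔS_gas = nR ln(V₂/V₁) = 5.25 × 8.314 × ln(62.2/34.2) = 26.1 J/K.
The process is reversible, so ΔS_surr = −ΔS_gas = -26.1 J/K and ΔS_universe = 0.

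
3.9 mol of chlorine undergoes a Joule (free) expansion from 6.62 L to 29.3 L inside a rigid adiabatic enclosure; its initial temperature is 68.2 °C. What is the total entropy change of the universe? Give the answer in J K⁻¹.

ΔS_universe = 48.2 J/K

For an ideal gas in free expansion Q = 0 and W = 0, so T is unchanged.
Entropy is a state function; using a reversible isothermal path, ΔS_gas = nR ln(V₂/V₁) = 3.9 × 8.314 × ln(29.3/6.62) = 48.2 J/K.
The insulated surroundings exchange no heat, so ΔS_surr = 0 and ΔS_universe = ΔS_gas.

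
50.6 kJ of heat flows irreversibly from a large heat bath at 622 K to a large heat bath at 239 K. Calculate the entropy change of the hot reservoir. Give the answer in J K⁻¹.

ΔS_hot = -81.4 J/K

The hot reservoir loses heat Q, so ΔS_hot = −Q/T_H = −50600/622 = -81.4 J/K.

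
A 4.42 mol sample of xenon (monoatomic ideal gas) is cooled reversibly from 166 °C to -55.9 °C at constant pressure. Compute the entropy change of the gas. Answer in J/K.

In kelvin: T₁ = 439.15 K, T₂ = 217.25 K. At constant pressure, ΔS = nC_p ln(T₂/T₁) with C_p = 5R/2 = 20.79 J mol⁻¹ K⁻¹.
ΔS = 4.42 × 20.79 × ln(217.25/439.15) = -64.7 J/K.

ΔS = -64.7 J/K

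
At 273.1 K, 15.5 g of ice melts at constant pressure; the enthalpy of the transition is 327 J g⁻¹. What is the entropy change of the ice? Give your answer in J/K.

Heat absorbed by the substance: Q = mL = 15.5 × 327 = 5068.5 J.
At constant T, ΔS = Q_rev/T = 5068.5 / 273.1 = 18.6 J/K.

ΔS = 18.6 J/K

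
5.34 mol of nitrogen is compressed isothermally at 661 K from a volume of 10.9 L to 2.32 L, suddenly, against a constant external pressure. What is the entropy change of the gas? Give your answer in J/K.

ΔS_gas = -68.7 J/K

Entropy is a state function, so ΔS_gas depends only on the end states.
For an isothermal ideal gas ΔS_gas = nR ln(V₂/V₁) = 5.34 × 8.314 × ln(2.32/10.9) = -68.7 J/K.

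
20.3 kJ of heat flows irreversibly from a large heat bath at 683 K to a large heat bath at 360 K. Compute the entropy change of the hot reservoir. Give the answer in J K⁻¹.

ΔS_hot = -29.7 J/K

The hot reservoir loses heat Q, so ΔS_hot = −Q/T_H = −20300/683 = -29.7 J/K.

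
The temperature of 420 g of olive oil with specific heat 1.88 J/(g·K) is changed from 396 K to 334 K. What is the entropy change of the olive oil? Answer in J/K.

ΔS = -134 J/K

ΔS = ∫dQ_rev/T = m c ln(T₂/T₁) = 420 × 1.88 × ln(334/396) = -134 J/K.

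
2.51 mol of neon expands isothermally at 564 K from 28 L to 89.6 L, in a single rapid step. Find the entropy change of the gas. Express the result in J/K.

ΔS_gas = 24.3 J/K

Entropy is a state function, so ΔS_gas depends only on the end states.
For an isothermal ideal gas ΔS_gas = nR ln(V₂/V₁) = 2.51 × 8.314 × ln(89.6/28) = 24.3 J/K.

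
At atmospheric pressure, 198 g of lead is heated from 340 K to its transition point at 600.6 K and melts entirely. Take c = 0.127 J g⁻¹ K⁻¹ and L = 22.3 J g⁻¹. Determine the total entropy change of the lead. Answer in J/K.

ΔS = 21.7 J/K

Warming step: ΔS₁ = m c ln(T_tr/T_i) = 198 × 0.127 × ln(600.6/340) = 14.31 J/K.
Phase change: ΔS₂ = +mL/T_tr = 198 × 22.3 / 600.6 = 7.352 J/K.
ΔS_total = (14.31) + (7.352) = 21.7 J/K.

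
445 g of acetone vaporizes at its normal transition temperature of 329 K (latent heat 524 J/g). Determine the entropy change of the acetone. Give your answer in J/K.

Heat absorbed by the substance: Q = mL = 445 × 524 = 233180 J.
At constant T, ΔS = Q_rev/T = 233180 / 329 = 709 J/K.

ΔS = 709 J/K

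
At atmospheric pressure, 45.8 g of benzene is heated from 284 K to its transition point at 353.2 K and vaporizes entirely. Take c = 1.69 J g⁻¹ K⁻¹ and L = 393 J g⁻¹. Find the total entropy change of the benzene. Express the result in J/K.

ΔS = 67.8 J/K

Warming step: ΔS₁ = m c ln(T_tr/T_i) = 45.8 × 1.69 × ln(353.2/284) = 16.88 J/K.
Phase change: ΔS₂ = +mL/T_tr = 45.8 × 393 / 353.2 = 50.96 J/K.
ΔS_total = (16.88) + (50.96) = 67.8 J/K.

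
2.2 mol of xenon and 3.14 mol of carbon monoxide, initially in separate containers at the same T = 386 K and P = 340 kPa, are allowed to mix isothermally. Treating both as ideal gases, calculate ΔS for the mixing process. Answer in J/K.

Mole fractions: x_A = 2.2/5.34 = 0.412, x_B = 0.588.
ΔS_mix = −R(n_A ln x_A + n_B ln x_B) = −8.314 × (2.2 ln 0.412 + 3.14 ln 0.588) = 30.1 J/K.

ΔS_mix = 30.1 J/K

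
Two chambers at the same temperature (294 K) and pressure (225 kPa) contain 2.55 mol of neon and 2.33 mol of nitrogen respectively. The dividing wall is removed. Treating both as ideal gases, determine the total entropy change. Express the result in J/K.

ΔS_mix = 28.1 J/K

Mole fractions: x_A = 2.55/4.88 = 0.523, x_B = 0.477.
ΔS_mix = −R(n_A ln x_A + n_B ln x_B) = −8.314 × (2.55 ln 0.523 + 2.33 ln 0.477) = 28.1 J/K.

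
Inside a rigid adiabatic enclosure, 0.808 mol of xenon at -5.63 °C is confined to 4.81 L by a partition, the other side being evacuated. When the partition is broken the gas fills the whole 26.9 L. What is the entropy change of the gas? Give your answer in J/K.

For an ideal gas in free expansion Q = 0 and W = 0, so T is unchanged.
Entropy is a state function; using a reversible isothermal path, ΔS_gas = nR ln(V₂/V₁) = 0.808 × 8.314 × ln(26.9/4.81) = 11.6 J/K.

ΔS_gas = 11.6 J/K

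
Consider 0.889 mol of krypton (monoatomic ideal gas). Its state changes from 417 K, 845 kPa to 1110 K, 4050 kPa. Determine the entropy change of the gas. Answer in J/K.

ΔS = 6.51 J/K

ΔS = nC_p ln(T₂/T₁) − nR ln(P₂/P₁), with C_p = 5R/2 = 20.79 J mol⁻¹ K⁻¹ for a monoatomic ideal gas.
ΔS = 0.889 × [20.79 × ln(1110/417) − 8.314 × ln(4050/845)] = 6.51 J/K.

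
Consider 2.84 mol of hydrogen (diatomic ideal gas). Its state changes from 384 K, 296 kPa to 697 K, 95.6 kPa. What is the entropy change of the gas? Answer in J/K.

ΔS = 76 J/K

ΔS = nC_p ln(T₂/T₁) − nR ln(P₂/P₁), with C_p = 7R/2 = 29.1 J mol⁻¹ K⁻¹ for a diatomic ideal gas.
ΔS = 2.84 × [29.1 × ln(697/384) − 8.314 × ln(95.6/296)] = 76 J/K.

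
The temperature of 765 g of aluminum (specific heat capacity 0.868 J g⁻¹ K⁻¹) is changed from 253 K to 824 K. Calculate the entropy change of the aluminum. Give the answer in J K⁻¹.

ΔS = ∫dQ_rev/T = m c ln(T₂/T₁) = 765 × 0.868 × ln(824/253) = 784 J/K.

ΔS = 784 J/K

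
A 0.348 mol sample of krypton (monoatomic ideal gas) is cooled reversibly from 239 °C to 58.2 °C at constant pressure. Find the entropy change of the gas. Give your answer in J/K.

ΔS = -3.15 J/K

In kelvin: T₁ = 512.15 K, T₂ = 331.35 K. At constant pressure, ΔS = nC_p ln(T₂/T₁) with C_p = 5R/2 = 20.79 J mol⁻¹ K⁻¹.
ΔS = 0.348 × 20.79 × ln(331.35/512.15) = -3.15 J/K.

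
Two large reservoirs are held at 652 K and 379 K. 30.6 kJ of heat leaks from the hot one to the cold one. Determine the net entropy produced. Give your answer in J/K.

ΔS_hot = −Q/T_H = −30600/652 = -46.93 J/K and ΔS_cold = +Q/T_C = 30600/379 = 80.74 J/K.
ΔS_total = -46.93 + 80.74 = 33.8 J/K, positive as the second law requires.

ΔS_total = 33.8 J/K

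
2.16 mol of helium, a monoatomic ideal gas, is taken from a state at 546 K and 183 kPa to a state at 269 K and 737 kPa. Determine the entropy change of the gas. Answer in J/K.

ΔS = -56.8 J/K

ΔS = nC_p ln(T₂/T₁) − nR ln(P₂/P₁), with C_p = 5R/2 = 20.79 J mol⁻¹ K⁻¹ for a monoatomic ideal gas.
ΔS = 2.16 × [20.79 × ln(269/546) − 8.314 × ln(737/183)] = -56.8 J/K.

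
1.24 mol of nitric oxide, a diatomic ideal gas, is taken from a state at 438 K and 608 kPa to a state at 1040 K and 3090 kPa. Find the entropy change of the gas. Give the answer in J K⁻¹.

ΔS = 14.4 J/K

ΔS = nC_p ln(T₂/T₁) − nR ln(P₂/P₁), with C_p = 7R/2 = 29.1 J mol⁻¹ K⁻¹ for a diatomic ideal gas.
ΔS = 1.24 × [29.1 × ln(1040/438) − 8.314 × ln(3090/608)] = 14.4 J/K.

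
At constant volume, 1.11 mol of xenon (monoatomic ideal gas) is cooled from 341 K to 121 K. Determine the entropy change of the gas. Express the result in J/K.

At constant volume, ΔS = nC_V ln(T₂/T₁) with C_V = 3R/2 = 12.47 J mol⁻¹ K⁻¹.
ΔS = 1.11 × 12.47 × ln(121/341) = -14.3 J/K.

ΔS = -14.3 J/K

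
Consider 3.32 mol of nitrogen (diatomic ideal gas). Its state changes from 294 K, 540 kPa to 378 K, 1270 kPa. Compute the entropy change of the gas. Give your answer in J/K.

ΔS = 0.673 J/K

ΔS = nC_p ln(T₂/T₁) − nR ln(P₂/P₁), with C_p = 7R/2 = 29.1 J mol⁻¹ K⁻¹ for a diatomic ideal gas.
ΔS = 3.32 × [29.1 × ln(378/294) − 8.314 × ln(1270/540)] = 0.673 J/K.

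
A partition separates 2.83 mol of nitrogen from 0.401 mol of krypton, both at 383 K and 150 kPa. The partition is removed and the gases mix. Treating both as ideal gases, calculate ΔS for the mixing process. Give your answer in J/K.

Mole fractions: x_A = 2.83/3.23 = 0.876, x_B = 0.124.
ΔS_mix = −R(n_A ln x_A + n_B ln x_B) = −8.314 × (2.83 ln 0.876 + 0.401 ln 0.124) = 10.1 J/K.

ΔS_mix = 10.1 J/K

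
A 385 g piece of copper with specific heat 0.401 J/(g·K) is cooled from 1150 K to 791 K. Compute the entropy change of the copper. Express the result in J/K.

ΔS = -57.8 J/K

ΔS = ∫dQ_rev/T = m c ln(T₂/T₁) = 385 × 0.401 × ln(791/1150) = -57.8 J/K.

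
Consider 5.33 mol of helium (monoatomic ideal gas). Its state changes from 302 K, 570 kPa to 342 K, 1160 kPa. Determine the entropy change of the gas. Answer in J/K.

ΔS = -17.7 J/K

ΔS = nC_p ln(T₂/T₁) − nR ln(P₂/P₁), with C_p = 5R/2 = 20.79 J mol⁻¹ K⁻¹ for a monoatomic ideal gas.
ΔS = 5.33 × [20.79 × ln(342/302) − 8.314 × ln(1160/570)] = -17.7 J/K.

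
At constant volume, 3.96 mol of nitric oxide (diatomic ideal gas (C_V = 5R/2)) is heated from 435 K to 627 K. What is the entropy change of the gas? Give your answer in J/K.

At constant volume, ΔS = nC_V ln(T₂/T₁) with C_V = 5R/2 = 20.79 J mol⁻¹ K⁻¹.
ΔS = 3.96 × 20.79 × ln(627/435) = 30.1 J/K.

ΔS = 30.1 J/K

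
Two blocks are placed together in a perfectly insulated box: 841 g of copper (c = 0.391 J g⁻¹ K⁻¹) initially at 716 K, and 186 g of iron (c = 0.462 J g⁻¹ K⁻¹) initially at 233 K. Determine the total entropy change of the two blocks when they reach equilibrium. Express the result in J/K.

Energy balance: T_f = (m₁c₁T₁ + m₂c₂T₂)/(m₁c₁ + m₂c₂) = 615.93 K.
ΔS₁ = m₁c₁ ln(T_f/T₁) = 328.831 × ln(615.93/716) = -49.5 J/K.
ΔS₂ = m₂c₂ ln(T_f/T₂) = 85.932 × ln(615.93/233) = 83.53 J/K.
ΔS_total = -49.5 + 83.53 = 34 J/K.

ΔS_total = 34 J/K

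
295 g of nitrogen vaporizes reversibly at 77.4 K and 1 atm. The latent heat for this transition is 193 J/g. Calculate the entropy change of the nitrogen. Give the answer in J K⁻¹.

ΔS = 736 J/K

Heat absorbed by the substance: Q = mL = 295 × 193 = 56935 J.
At constant T, ΔS = Q_rev/T = 56935 / 77.4 = 736 J/K.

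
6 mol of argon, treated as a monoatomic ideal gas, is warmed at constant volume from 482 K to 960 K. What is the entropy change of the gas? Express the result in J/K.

At constant volume, ΔS = nC_V ln(T₂/T₁) with C_V = 3R/2 = 12.47 J mol⁻¹ K⁻¹.
ΔS = 6 × 12.47 × ln(960/482) = 51.6 J/K.

ΔS = 51.6 J/K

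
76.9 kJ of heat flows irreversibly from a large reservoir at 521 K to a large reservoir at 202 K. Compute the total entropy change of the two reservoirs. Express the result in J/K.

ΔS_total = 233 J/K

ΔS_hot = −Q/T_H = −76900/521 = -147.6 J/K and ΔS_cold = +Q/T_C = 76900/202 = 380.7 J/K.
ΔS_total = -147.6 + 380.7 = 233 J/K, positive as the second law requires.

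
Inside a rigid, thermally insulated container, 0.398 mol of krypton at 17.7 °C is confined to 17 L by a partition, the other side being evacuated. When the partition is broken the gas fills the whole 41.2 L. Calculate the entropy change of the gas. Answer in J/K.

ΔS_gas = 2.93 J/K

No heat is exchanged and no work is done, so the ideal-gas temperature stays constant.
Entropy is a state function; using a reversible isothermal path, ΔS_gas = nR ln(V₂/V₁) = 0.398 × 8.314 × ln(41.2/17) = 2.93 J/K.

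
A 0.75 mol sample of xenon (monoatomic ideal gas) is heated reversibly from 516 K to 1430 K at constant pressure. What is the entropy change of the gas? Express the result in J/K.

At constant pressure, ΔS = nC_p ln(T₂/T₁) with C_p = 5R/2 = 20.79 J mol⁻¹ K⁻¹.
ΔS = 0.75 × 20.79 × ln(1430/516) = 15.9 J/K.

ΔS = 15.9 J/K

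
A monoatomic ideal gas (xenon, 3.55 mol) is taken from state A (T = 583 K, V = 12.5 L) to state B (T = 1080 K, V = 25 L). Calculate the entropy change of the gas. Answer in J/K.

Entropy is a state function: ΔS = nC_V ln(T₂/T₁) + nR ln(V₂/V₁), with C_V = 3R/2 = 12.47 J mol⁻¹ K⁻¹ for a monoatomic ideal gas.
ΔS = 3.55 × [12.47 × ln(1080/583) + 8.314 × ln(25/12.5)] = 47.8 J/K.

ΔS = 47.8 J/K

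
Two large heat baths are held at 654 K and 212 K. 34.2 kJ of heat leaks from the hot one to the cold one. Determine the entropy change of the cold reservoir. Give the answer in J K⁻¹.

ΔS_cold = 161 J/K

The cold reservoir gains heat Q, so ΔS_cold = +Q/T_C = 34200/212 = 161 J/K.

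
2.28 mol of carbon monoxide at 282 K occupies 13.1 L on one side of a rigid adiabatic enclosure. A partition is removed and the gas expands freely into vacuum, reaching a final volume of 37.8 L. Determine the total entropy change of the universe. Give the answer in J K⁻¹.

No heat is exchanged and no work is done, so the ideal-gas temperature stays constant.
Entropy is a state function; using a reversible isothermal path, ΔS_gas = nR ln(V₂/V₁) = 2.28 × 8.314 × ln(37.8/13.1) = 20.1 J/K.
The insulated surroundings exchange no heat, so ΔS_surr = 0 and ΔS_universe = ΔS_gas.

ΔS_universe = 20.1 J/K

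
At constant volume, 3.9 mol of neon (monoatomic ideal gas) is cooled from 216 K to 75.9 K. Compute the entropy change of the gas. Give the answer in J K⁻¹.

At constant volume, ΔS = nC_V ln(T₂/T₁) with C_V = 3R/2 = 12.47 J mol⁻¹ K⁻¹.
ΔS = 3.9 × 12.47 × ln(75.9/216) = -50.9 J/K.

ΔS = -50.9 J/K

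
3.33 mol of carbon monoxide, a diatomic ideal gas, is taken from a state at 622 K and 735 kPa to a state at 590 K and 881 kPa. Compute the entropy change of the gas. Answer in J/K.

ΔS = -10.1 J/K

ΔS = nC_p ln(T₂/T₁) − nR ln(P₂/P₁), with C_p = 7R/2 = 29.1 J mol⁻¹ K⁻¹ for a diatomic ideal gas.
ΔS = 3.33 × [29.1 × ln(590/622) − 8.314 × ln(881/735)] = -10.1 J/K.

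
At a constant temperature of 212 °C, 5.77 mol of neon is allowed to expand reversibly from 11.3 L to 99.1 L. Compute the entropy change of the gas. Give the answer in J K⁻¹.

ΔS_gas = 104 J/K

For an isothermal ideal gas ΔS_gas = nR ln(V₂/V₁) = 5.77 × 8.314 × ln(99.1/11.3) = 104 J/K.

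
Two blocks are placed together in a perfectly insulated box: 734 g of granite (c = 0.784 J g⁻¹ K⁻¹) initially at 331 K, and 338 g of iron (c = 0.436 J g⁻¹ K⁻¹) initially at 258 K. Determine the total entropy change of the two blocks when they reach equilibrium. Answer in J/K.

ΔS_total = 3.46 J/K

Energy balance: T_f = (m₁c₁T₁ + m₂c₂T₂)/(m₁c₁ + m₂c₂) = 316.12 K.
ΔS₁ = m₁c₁ ln(T_f/T₁) = 575.456 × ln(316.12/331) = -26.475 J/K.
ΔS₂ = m₂c₂ ln(T_f/T₂) = 147.368 × ln(316.12/258) = 29.938 J/K.
ΔS_total = -26.475 + 29.938 = 3.46 J/K.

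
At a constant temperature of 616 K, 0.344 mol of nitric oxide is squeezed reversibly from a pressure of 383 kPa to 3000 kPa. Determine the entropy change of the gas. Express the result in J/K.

ΔS_gas = -5.89 J/K

For an isothermal ideal gas ΔS_gas = nR ln(P₁/P₂) = 0.344 × 8.314 × ln(383/3000) = -5.89 J/K.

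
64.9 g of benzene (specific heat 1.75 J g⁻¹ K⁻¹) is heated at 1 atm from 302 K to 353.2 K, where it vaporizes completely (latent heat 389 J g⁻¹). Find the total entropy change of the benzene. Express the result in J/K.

Warming step: ΔS₁ = m c ln(T_tr/T_i) = 64.9 × 1.75 × ln(353.2/302) = 17.79 J/K.
Phase change: ΔS₂ = +mL/T_tr = 64.9 × 389 / 353.2 = 71.48 J/K.
ΔS_total = (17.79) + (71.48) = 89.3 J/K.

ΔS = 89.3 J/K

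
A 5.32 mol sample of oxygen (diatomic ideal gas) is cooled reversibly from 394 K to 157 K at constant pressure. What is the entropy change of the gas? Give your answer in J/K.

ΔS = -142 J/K

At constant pressure, ΔS = nC_p ln(T₂/T₁) with C_p = 7R/2 = 29.1 J mol⁻¹ K⁻¹.
ΔS = 5.32 × 29.1 × ln(157/394) = -142 J/K.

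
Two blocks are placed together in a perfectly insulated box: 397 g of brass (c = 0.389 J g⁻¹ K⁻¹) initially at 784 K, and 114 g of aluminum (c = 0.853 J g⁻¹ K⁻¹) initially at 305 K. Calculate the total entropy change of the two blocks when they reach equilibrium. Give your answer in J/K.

Energy balance: T_f = (m₁c₁T₁ + m₂c₂T₂)/(m₁c₁ + m₂c₂) = 598.92 K.
ΔS₁ = m₁c₁ ln(T_f/T₁) = 154.433 × ln(598.92/784) = -41.58 J/K.
ΔS₂ = m₂c₂ ln(T_f/T₂) = 97.242 × ln(598.92/305) = 65.62 J/K.
ΔS_total = -41.58 + 65.62 = 24 J/K.

ΔS_total = 24 J/K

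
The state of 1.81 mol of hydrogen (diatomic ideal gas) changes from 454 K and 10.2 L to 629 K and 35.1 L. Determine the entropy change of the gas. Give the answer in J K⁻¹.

ΔS = 30.9 J/K

Entropy is a state function: ΔS = nC_V ln(T₂/T₁) + nR ln(V₂/V₁), with C_V = 5R/2 = 20.79 J mol⁻¹ K⁻¹ for a diatomic ideal gas.
ΔS = 1.81 × [20.79 × ln(629/454) + 8.314 × ln(35.1/10.2)] = 30.9 J/K.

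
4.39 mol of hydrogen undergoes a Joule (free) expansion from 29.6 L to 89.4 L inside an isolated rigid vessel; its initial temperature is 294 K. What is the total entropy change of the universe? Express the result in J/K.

For an ideal gas in free expansion Q = 0 and W = 0, so T is unchanged.
Entropy is a state function; using a reversible isothermal path, ΔS_gas = nR ln(V₂/V₁) = 4.39 × 8.314 × ln(89.4/29.6) = 40.3 J/K.
The insulated surroundings exchange no heat, so ΔS_surr = 0 and ΔS_universe = ΔS_gas.

ΔS_universe = 40.3 J/K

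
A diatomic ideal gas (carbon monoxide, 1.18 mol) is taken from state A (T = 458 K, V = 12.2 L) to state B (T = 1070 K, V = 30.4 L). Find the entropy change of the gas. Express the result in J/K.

ΔS = 29.8 J/K

Entropy is a state function: ΔS = nC_V ln(T₂/T₁) + nR ln(V₂/V₁), with C_V = 5R/2 = 20.79 J mol⁻¹ K⁻¹ for a diatomic ideal gas.
ΔS = 1.18 × [20.79 × ln(1070/458) + 8.314 × ln(30.4/12.2)] = 29.8 J/K.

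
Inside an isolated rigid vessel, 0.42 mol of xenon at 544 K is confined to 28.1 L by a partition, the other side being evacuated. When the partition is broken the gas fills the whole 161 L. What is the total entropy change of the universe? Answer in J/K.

No heat is exchanged and no work is done, so the ideal-gas temperature stays constant.
Entropy is a state function; using a reversible isothermal path, ΔS_gas = nR ln(V₂/V₁) = 0.42 × 8.314 × ln(161/28.1) = 6.1 J/K.
The insulated surroundings exchange no heat, so ΔS_surr = 0 and ΔS_universe = ΔS_gas.

ΔS_universe = 6.1 J/K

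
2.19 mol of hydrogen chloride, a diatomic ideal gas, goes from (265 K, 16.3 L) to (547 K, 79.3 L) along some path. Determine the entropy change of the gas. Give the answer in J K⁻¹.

ΔS = 61.8 J/K

Entropy is a state function: ΔS = nC_V ln(T₂/T₁) + nR ln(V₂/V₁), with C_V = 5R/2 = 20.79 J mol⁻¹ K⁻¹ for a diatomic ideal gas.
ΔS = 2.19 × [20.79 × ln(547/265) + 8.314 × ln(79.3/16.3)] = 61.8 J/K.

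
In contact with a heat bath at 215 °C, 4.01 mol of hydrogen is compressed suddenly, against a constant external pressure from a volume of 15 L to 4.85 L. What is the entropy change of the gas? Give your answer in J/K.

ΔS_gas = -37.6 J/K

Entropy is a state function, so ΔS_gas depends only on the end states.
For an isothermal ideal gas ΔS_gas = nR ln(V₂/V₁) = 4.01 × 8.314 × ln(4.85/15) = -37.6 J/K.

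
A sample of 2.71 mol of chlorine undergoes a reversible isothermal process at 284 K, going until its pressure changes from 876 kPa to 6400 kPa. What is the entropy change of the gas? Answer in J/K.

For an isothermal ideal gas ΔS_gas = nR ln(P₁/P₂) = 2.71 × 8.314 × ln(876/6400) = -44.8 J/K.

ΔS_gas = -44.8 J/K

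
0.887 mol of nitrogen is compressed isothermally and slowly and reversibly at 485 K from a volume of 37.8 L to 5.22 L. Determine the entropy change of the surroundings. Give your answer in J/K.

For an isothermal ideal gas ΔS_gas = nR ln(V₂/V₁) = 0.887 × 8.314 × ln(5.22/37.8) = -14.6 J/K.
The process is reversible, so ΔS_surr = −ΔS_gas = 14.6 J/K and ΔS_universe = 0.

ΔS_surr = 14.6 J/K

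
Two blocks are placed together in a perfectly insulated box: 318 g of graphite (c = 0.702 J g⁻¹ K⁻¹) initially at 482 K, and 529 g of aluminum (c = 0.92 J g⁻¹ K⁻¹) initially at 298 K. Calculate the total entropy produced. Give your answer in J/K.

ΔS_total = 18.6 J/K

Energy balance: T_f = (m₁c₁T₁ + m₂c₂T₂)/(m₁c₁ + m₂c₂) = 355.86 K.
ΔS₁ = m₁c₁ ln(T_f/T₁) = 223.236 × ln(355.86/482) = -67.73 J/K.
ΔS₂ = m₂c₂ ln(T_f/T₂) = 486.68 × ln(355.86/298) = 86.36 J/K.
ΔS_total = -67.73 + 86.36 = 18.6 J/K.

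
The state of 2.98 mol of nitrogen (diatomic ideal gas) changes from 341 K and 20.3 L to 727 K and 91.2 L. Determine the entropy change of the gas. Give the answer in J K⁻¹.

Entropy is a state function: ΔS = nC_V ln(T₂/T₁) + nR ln(V₂/V₁), with C_V = 5R/2 = 20.79 J mol⁻¹ K⁻¹ for a diatomic ideal gas.
ΔS = 2.98 × [20.79 × ln(727/341) + 8.314 × ln(91.2/20.3)] = 84.1 J/K.

ΔS = 84.1 J/K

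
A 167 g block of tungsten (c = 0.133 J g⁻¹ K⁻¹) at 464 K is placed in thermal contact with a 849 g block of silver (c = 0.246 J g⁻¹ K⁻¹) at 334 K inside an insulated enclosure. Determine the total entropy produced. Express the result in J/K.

Energy balance: T_f = (m₁c₁T₁ + m₂c₂T₂)/(m₁c₁ + m₂c₂) = 346.5 K.
ΔS₁ = m₁c₁ ln(T_f/T₁) = 22.211 × ln(346.5/464) = -6.486 J/K.
ΔS₂ = m₂c₂ ln(T_f/T₂) = 208.854 × ln(346.5/334) = 7.671 J/K.
ΔS_total = -6.486 + 7.671 = 1.19 J/K.

ΔS_total = 1.19 J/K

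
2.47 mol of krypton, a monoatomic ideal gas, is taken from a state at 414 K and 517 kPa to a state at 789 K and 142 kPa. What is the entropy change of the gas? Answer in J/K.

ΔS = 59.6 J/K

ΔS = nC_p ln(T₂/T₁) − nR ln(P₂/P₁), with C_p = 5R/2 = 20.79 J mol⁻¹ K⁻¹ for a monoatomic ideal gas.
ΔS = 2.47 × [20.79 × ln(789/414) − 8.314 × ln(142/517)] = 59.6 J/K.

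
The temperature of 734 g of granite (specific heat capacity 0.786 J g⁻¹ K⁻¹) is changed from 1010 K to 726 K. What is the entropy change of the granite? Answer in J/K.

ΔS = ∫dQ_rev/T = m c ln(T₂/T₁) = 734 × 0.786 × ln(726/1010) = -190 J/K.

ΔS = -190 J/K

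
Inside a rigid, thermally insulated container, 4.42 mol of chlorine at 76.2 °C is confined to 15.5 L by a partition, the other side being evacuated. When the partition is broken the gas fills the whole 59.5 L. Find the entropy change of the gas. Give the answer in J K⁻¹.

No heat is exchanged and no work is done, so the ideal-gas temperature stays constant.
Entropy is a state function; using a reversible isothermal path, ΔS_gas = nR ln(V₂/V₁) = 4.42 × 8.314 × ln(59.5/15.5) = 49.4 J/K.

ΔS_gas = 49.4 J/K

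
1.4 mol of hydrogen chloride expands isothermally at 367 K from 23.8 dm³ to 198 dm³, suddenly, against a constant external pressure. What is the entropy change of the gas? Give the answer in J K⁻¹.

ΔS_gas = 24.7 J/K

Entropy is a state function, so ΔS_gas depends only on the end states.
For an isothermal ideal gas ΔS_gas = nR ln(V₂/V₁) = 1.4 × 8.314 × ln(198/23.8) = 24.7 J/K.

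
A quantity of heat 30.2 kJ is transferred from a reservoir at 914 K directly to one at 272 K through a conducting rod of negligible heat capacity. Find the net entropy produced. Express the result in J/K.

ΔS_total = 78 J/K

ΔS_hot = −Q/T_H = −30200/914 = -33.04 J/K and ΔS_cold = +Q/T_C = 30200/272 = 111 J/K.
ΔS_total = -33.04 + 111 = 78 J/K, positive as the second law requires.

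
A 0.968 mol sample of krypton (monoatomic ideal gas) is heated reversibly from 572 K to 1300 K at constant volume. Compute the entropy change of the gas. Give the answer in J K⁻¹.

At constant volume, ΔS = nC_V ln(T₂/T₁) with C_V = 3R/2 = 12.47 J mol⁻¹ K⁻¹.
ΔS = 0.968 × 12.47 × ln(1300/572) = 9.91 J/K.

ΔS = 9.91 J/K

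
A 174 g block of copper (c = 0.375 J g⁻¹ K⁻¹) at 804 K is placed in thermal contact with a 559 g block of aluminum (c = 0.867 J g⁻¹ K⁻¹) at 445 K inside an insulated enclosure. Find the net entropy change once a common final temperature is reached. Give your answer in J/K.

ΔS_total = 11.7 J/K

Energy balance: T_f = (m₁c₁T₁ + m₂c₂T₂)/(m₁c₁ + m₂c₂) = 487.6 K.
ΔS₁ = m₁c₁ ln(T_f/T₁) = 65.25 × ln(487.6/804) = -32.63 J/K.
ΔS₂ = m₂c₂ ln(T_f/T₂) = 484.653 × ln(487.6/445) = 44.31 J/K.
ΔS_total = -32.63 + 44.31 = 11.7 J/K.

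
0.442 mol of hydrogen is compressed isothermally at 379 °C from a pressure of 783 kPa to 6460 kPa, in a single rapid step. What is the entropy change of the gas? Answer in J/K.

ΔS_gas = -7.75 J/K

Entropy is a state function, so ΔS_gas depends only on the end states.
For an isothermal ideal gas ΔS_gas = nR ln(P₁/P₂) = 0.442 × 8.314 × ln(783/6460) = -7.75 J/K.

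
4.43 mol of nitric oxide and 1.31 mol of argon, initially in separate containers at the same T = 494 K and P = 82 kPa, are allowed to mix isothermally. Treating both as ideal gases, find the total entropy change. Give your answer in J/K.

ΔS_mix = 25.6 J/K

Mole fractions: x_A = 4.43/5.74 = 0.772, x_B = 0.228.
ΔS_mix = −R(n_A ln x_A + n_B ln x_B) = −8.314 × (4.43 ln 0.772 + 1.31 ln 0.228) = 25.6 J/K.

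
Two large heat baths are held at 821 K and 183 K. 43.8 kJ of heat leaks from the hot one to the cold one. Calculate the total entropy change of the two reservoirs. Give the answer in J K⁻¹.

ΔS_total = 186 J/K

ΔS_hot = −Q/T_H = −43800/821 = -53.35 J/K and ΔS_cold = +Q/T_C = 43800/183 = 239.3 J/K.
ΔS_total = -53.35 + 239.3 = 186 J/K, positive as the second law requires.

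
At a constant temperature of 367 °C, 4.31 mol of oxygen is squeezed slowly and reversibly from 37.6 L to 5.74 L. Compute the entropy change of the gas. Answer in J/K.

ΔS_gas = -67.4 J/K

For an isothermal ideal gas ΔS_gas = nR ln(V₂/V₁) = 4.31 × 8.314 × ln(5.74/37.6) = -67.4 J/K.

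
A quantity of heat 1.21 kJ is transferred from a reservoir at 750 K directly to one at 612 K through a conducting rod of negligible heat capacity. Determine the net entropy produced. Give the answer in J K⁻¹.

ΔS_hot = −Q/T_H = −1210/750 = -1.613 J/K and ΔS_cold = +Q/T_C = 1210/612 = 1.977 J/K.
ΔS_total = -1.613 + 1.977 = 0.364 J/K, positive as the second law requires.

ΔS_total = 0.364 J/K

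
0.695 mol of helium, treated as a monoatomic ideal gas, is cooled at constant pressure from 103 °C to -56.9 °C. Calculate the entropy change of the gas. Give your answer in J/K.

In kelvin: T₁ = 376.15 K, T₂ = 216.25 K. At constant pressure, ΔS = nC_p ln(T₂/T₁) with C_p = 5R/2 = 20.79 J mol⁻¹ K⁻¹.
ΔS = 0.695 × 20.79 × ln(216.25/376.15) = -8 J/K.

ΔS = -8 J/K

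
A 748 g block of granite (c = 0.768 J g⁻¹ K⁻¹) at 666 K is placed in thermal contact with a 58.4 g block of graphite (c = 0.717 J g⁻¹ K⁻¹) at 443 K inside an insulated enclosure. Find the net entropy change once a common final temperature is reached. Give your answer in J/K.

Energy balance: T_f = (m₁c₁T₁ + m₂c₂T₂)/(m₁c₁ + m₂c₂) = 650.85 K.
ΔS₁ = m₁c₁ ln(T_f/T₁) = 574.464 × ln(650.85/666) = -13.22 J/K.
ΔS₂ = m₂c₂ ln(T_f/T₂) = 41.8728 × ln(650.85/443) = 16.11 J/K.
ΔS_total = -13.22 + 16.11 = 2.89 J/K.

ΔS_total = 2.89 J/K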